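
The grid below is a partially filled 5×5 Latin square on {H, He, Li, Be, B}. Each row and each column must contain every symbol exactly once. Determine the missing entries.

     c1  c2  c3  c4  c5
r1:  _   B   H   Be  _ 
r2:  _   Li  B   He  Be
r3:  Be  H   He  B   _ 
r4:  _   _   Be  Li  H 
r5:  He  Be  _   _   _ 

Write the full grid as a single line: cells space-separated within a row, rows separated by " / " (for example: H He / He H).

(r1,c1) = Li
(r1,c5) = He
(r2,c1) = H
(r3,c5) = Li
(r4,c1) = B
(r4,c2) = He
(r5,c3) = Li
(r5,c4) = H
(r5,c5) = B

Li B H Be He / H Li B He Be / Be H He B Li / B He Be Li H / He Be Li H B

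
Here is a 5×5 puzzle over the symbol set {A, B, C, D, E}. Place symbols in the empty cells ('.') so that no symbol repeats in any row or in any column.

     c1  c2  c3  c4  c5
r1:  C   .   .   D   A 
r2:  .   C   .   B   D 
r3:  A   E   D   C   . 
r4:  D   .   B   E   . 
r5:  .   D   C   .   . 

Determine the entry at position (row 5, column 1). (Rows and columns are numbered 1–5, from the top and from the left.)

Cell (r1,c2): row 1 has {A,C,D}; column 2 has {C,D,E} → B.
Cell (r1,c3): row 1 has {A,B,C,D}; column 3 has {B,C,D} → E.
Cell (r2,c1): row 2 has {B,C,D}; column 1 has {A,C,D} → E.
Cell (r2,c3): row 2 has {B,C,D,E}; column 3 has {B,C,D,E} → A.
Cell (r3,c5): row 3 has {A,C,D,E}; column 5 has {A,D} → B.
Cell (r4,c2): row 4 has {B,D,E}; column 2 has {B,C,D,E} → A.
Cell (r4,c5): row 4 has {A,B,D,E}; column 5 has {A,B,D} → C.
Cell (r5,c1): row 5 has {C,D}; column 1 has {A,C,D,E} → B.

B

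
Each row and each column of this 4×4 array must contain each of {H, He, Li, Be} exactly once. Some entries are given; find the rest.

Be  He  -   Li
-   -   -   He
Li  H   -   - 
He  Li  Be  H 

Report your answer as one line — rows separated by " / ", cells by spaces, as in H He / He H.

Be He H Li / H Be Li He / Li H He Be / He Li Be H

At row 1, column 3: row 1 has {He,Li,Be}; column 3 has {Be}; that leaves H.
At row 2, column 1: row 2 has {He}; column 1 has {He,Li,Be}; that leaves H.
At row 2, column 2: row 2 has {H,He}; column 2 has {H,He,Li}; that leaves Be.
At row 2, column 3: row 2 has {H,He,Be}; column 3 has {H,Be}; that leaves Li.
At row 3, column 3: row 3 has {H,Li}; column 3 has {H,Li,Be}; that leaves He.
At row 3, column 4: row 3 has {H,He,Li}; column 4 has {H,He,Li}; that leaves Be.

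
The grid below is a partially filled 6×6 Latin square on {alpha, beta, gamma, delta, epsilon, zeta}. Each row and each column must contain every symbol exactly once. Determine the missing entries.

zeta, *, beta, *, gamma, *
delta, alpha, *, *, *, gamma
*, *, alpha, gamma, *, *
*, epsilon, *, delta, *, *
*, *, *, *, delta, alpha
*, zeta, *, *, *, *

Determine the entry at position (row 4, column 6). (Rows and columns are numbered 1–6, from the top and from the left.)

zeta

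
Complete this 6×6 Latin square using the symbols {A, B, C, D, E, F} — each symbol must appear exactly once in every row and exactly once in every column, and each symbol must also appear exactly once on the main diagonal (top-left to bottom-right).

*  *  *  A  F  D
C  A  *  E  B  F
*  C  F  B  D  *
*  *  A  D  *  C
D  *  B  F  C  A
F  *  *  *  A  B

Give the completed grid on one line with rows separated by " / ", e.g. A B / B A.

E B C A F D / C A D E B F / A C F B D E / B F A D E C / D E B F C A / F D E C A B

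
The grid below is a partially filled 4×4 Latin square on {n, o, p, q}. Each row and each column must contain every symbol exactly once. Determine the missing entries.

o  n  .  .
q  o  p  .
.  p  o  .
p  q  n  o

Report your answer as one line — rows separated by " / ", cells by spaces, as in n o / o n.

row 1 has {n,o}; column 3 has {n,o,p} — only q is left for (r1,c3).
row 1 has {n,o,q}; column 4 has {o} — only p is left for (r1,c4).
row 2 has {o,p,q}; column 4 has {o,p} — only n is left for (r2,c4).
row 3 has {o,p}; column 1 has {o,p,q} — only n is left for (r3,c1).
row 3 has {n,o,p}; column 4 has {n,o,p} — only q is left for (r3,c4).

o n q p / q o p n / n p o q / p q n o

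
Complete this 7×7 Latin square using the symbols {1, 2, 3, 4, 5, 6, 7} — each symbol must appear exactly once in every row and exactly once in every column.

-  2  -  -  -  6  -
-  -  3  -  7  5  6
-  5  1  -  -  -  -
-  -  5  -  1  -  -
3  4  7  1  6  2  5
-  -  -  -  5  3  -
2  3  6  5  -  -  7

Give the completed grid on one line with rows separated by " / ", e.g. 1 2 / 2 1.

5 2 4 7 3 6 1 / 4 1 3 2 7 5 6 / 6 5 1 4 2 7 3 / 7 6 5 3 1 4 2 / 3 4 7 1 6 2 5 / 1 7 2 6 5 3 4 / 2 3 6 5 4 1 7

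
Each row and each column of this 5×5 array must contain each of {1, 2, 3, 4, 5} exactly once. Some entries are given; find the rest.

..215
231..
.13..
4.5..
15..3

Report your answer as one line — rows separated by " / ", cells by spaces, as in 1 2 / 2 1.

(r1,c1): row 1 has {1,2,5}; column 1 has {1,2,4}, so it must be 3.
(r1,c2): row 1 has {1,2,3,5}; column 2 has {1,3,5}, so it must be 4.
(r2,c5): row 2 has {1,2,3}; column 5 has {3,5}, so it must be 4.
(r3,c1): row 3 has {1,3}; column 1 has {1,2,3,4}, so it must be 5.
(r3,c5): row 3 has {1,3,5}; column 5 has {3,4,5}, so it must be 2.
(r4,c2): row 4 has {4,5}; column 2 has {1,3,4,5}, so it must be 2.
(r4,c4): row 4 has {2,4,5}; column 4 has {1}, so it must be 3.
(r4,c5): row 4 has {2,3,4,5}; column 5 has {2,3,4,5}, so it must be 1.
(r5,c3): row 5 has {1,3,5}; column 3 has {1,2,3,5}, so it must be 4.
(r5,c4): row 5 has {1,3,4,5}; column 4 has {1,3}, so it must be 2.
(r2,c4): row 2 has {1,2,3,4}; column 4 has {1,2,3}, so it must be 5.
(r3,c4): row 3 has {1,2,3,5}; column 4 has {1,2,3,5}, so it must be 4.

3 4 2 1 5 / 2 3 1 5 4 / 5 1 3 4 2 / 4 2 5 3 1 / 1 5 4 2 3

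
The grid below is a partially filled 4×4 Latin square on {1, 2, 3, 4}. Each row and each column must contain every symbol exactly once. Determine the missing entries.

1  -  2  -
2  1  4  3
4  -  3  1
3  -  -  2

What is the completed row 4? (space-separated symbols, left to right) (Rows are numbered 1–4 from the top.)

(r1,c4) = 4
(r3,c2) = 2
(r4,c2) = 4
(r4,c3) = 1

3 4 1 2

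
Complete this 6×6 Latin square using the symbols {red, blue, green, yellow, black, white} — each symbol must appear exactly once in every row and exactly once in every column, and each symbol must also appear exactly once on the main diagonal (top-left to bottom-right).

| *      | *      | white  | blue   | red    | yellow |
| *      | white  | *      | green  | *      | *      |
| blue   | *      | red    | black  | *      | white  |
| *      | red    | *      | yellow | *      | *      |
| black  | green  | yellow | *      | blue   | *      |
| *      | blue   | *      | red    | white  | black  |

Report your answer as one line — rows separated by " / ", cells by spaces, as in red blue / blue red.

green black white blue red yellow / red white black green yellow blue / blue yellow red black green white / white red blue yellow black green / black green yellow white blue red / yellow blue green red white black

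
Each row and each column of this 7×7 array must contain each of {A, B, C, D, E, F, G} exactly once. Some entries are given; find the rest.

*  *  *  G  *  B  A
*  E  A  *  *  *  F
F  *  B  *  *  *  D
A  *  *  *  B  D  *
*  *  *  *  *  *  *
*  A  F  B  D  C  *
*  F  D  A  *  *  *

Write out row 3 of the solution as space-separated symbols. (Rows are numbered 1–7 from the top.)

F G B C E A D

row 2 has {A,E,F}; column 6 has {B,C,D} — only G is left for (r2,c6).
row 7 has {A,D,F}; column 6 has {B,C,D,G} — only E is left for (r7,c6).
row 2 has {A,E,F,G}; column 5 has {B,D} — only C is left for (r2,c5).
row 3 has {B,D,F}; column 6 has {B,C,D,E,G} — only A is left for (r3,c6).
row 5 is empty so far; column 6 has {A,B,C,D,E,G} — only F is left for (r5,c6).
row 7 has {A,D,E,F}; column 5 has {B,C,D} — only G is left for (r7,c5).
row 2 has {A,C,E,F,G}; column 4 has {A,B,G} — only D is left for (r2,c4).
row 3 has {A,B,D,F}; column 5 has {B,C,D,G} — only E is left for (r3,c5).
row 5 has {F}; column 5 has {B,C,D,E,G} — only A is left for (r5,c5).
row 1 has {A,B,G}; column 5 has {A,B,C,D,E,G} — only F is left for (r1,c5).
row 2 has {A,C,D,E,F,G}; column 1 has {A,F} — only B is left for (r2,c1).
row 3 has {A,B,D,E,F}; column 4 has {A,B,D,G} — only C is left for (r3,c4).
row 5 has {A,F}; column 4 has {A,B,C,D,G} — only E is left for (r5,c4).
row 7 has {A,D,E,F,G}; column 1 has {A,B,F} — only C is left for (r7,c1).
row 7 has {A,C,D,E,F,G}; column 7 has {A,D,F} — only B is left for (r7,c7).
row 3 has {A,B,C,D,E,F}; column 2 has {A,E,F} — only G is left for (r3,c2).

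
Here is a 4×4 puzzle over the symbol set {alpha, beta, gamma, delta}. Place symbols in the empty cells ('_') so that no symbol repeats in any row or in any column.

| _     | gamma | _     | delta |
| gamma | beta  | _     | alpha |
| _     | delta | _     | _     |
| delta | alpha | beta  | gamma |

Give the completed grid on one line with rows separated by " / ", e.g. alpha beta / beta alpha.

row 1 has {gamma,delta}; column 3 has {beta} — only alpha is left for (r1,c3).
row 2 has {alpha,beta,gamma}; column 3 has {alpha,beta} — only delta is left for (r2,c3).
row 3 has {delta}; column 3 has {alpha,beta,delta} — only gamma is left for (r3,c3).
row 3 has {gamma,delta}; column 4 has {alpha,gamma,delta} — only beta is left for (r3,c4).
row 1 has {alpha,gamma,delta}; column 1 has {gamma,delta} — only beta is left for (r1,c1).
row 3 has {beta,gamma,delta}; column 1 has {beta,gamma,delta} — only alpha is left for (r3,c1).

beta gamma alpha delta / gamma beta delta alpha / alpha delta gamma beta / delta alpha beta gamma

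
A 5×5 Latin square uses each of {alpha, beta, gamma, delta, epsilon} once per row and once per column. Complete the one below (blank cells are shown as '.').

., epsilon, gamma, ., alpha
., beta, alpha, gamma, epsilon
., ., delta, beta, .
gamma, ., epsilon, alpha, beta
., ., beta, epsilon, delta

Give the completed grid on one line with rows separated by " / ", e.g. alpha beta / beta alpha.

beta epsilon gamma delta alpha / delta beta alpha gamma epsilon / epsilon alpha delta beta gamma / gamma delta epsilon alpha beta / alpha gamma beta epsilon delta

row 1 has {alpha,gamma,epsilon}; column 4 has {alpha,beta,gamma,epsilon} — only delta is left for (r1,c4).
row 2 has {alpha,beta,gamma,epsilon}; column 1 has {gamma} — only delta is left for (r2,c1).
row 3 has {beta,delta}; column 5 has {alpha,beta,delta,epsilon} — only gamma is left for (r3,c5).
row 4 has {alpha,beta,gamma,epsilon}; column 2 has {beta,epsilon} — only delta is left for (r4,c2).
row 5 has {beta,delta,epsilon}; column 1 has {gamma,delta} — only alpha is left for (r5,c1).
row 5 has {alpha,beta,delta,epsilon}; column 2 has {beta,delta,epsilon} — only gamma is left for (r5,c2).
row 1 has {alpha,gamma,delta,epsilon}; column 1 has {alpha,gamma,delta} — only beta is left for (r1,c1).
row 3 has {beta,gamma,delta}; column 1 has {alpha,beta,gamma,delta} — only epsilon is left for (r3,c1).
row 3 has {beta,gamma,delta,epsilon}; column 2 has {beta,gamma,delta,epsilon} — only alpha is left for (r3,c2).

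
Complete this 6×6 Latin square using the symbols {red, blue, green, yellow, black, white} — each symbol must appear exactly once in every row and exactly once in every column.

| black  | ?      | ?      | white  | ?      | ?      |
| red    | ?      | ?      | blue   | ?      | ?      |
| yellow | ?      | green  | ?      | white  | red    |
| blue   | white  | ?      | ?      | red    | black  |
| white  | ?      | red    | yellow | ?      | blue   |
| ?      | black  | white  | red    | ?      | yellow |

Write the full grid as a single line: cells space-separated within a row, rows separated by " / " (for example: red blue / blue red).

(r1,c6) = green
(r2,c6) = white
(r3,c2) = blue
(r3,c4) = black
(r4,c3) = yellow
(r4,c4) = green
(r5,c2) = green
(r5,c5) = black
(r6,c1) = green
(r6,c5) = blue
(r1,c3) = blue
(r1,c5) = yellow
(r2,c2) = yellow
(r2,c3) = black
(r2,c5) = green
(r1,c2) = red

black red blue white yellow green / red yellow black blue green white / yellow blue green black white red / blue white yellow green red black / white green red yellow black blue / green black white red blue yellow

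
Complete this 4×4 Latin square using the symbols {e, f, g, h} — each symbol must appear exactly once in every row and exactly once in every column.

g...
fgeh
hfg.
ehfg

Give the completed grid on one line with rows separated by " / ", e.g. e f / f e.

Cell (r1,c2): row 1 has {g}; column 2 has {f,g,h} → e.
Cell (r1,c3): row 1 has {e,g}; column 3 has {e,f,g} → h.
Cell (r1,c4): row 1 has {e,g,h}; column 4 has {g,h} → f.
Cell (r3,c4): row 3 has {f,g,h}; column 4 has {f,g,h} → e.

g e h f / f g e h / h f g e / e h f g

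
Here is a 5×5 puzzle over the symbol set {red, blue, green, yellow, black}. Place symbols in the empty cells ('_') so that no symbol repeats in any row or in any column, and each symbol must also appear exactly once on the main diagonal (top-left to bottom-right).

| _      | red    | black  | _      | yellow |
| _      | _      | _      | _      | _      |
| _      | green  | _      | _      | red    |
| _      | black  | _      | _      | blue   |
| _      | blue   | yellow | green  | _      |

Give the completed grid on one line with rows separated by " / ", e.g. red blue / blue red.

(r1,c4) = blue
(r2,c2) = yellow
(r3,c3) = blue
(r4,c4) = red
(r5,c5) = black
(r1,c1) = green
(r2,c4) = black
(r2,c5) = green
(r3,c4) = yellow
(r4,c1) = yellow
(r4,c3) = green
(r5,c1) = red
(r2,c1) = blue
(r2,c3) = red
(r3,c1) = black

green red black blue yellow / blue yellow red black green / black green blue yellow red / yellow black green red blue / red blue yellow green black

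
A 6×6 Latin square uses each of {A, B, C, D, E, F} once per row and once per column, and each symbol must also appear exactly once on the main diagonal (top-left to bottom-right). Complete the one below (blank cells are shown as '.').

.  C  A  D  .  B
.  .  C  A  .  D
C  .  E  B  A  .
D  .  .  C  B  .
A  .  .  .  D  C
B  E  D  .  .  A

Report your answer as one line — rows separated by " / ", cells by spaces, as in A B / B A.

(r1,c1) = F
(r1,c5) = E
(r2,c1) = E
(r2,c2) = B
(r2,c5) = F
(r3,c6) = F
(r4,c3) = F
(r4,c6) = E
(r5,c2) = F
(r5,c3) = B
(r5,c4) = E
(r6,c4) = F
(r6,c5) = C
(r3,c2) = D
(r4,c2) = A

F C A D E B / E B C A F D / C D E B A F / D A F C B E / A F B E D C / B E D F C A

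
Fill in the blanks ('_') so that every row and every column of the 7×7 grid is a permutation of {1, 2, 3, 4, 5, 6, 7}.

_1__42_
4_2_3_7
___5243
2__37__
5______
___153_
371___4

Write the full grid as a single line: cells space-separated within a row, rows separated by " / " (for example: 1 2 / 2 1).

(r2,c4): row 2 has {2,3,4,7}; column 4 has {1,3,5}, so it must be 6.
(r3,c2): row 3 has {2,3,4,5}; column 2 has {1,7}, so it must be 6.
(r3,c3): row 3 has {2,3,4,5,6}; column 3 has {1,2}, so it must be 7.
(r7,c4): row 7 has {1,3,4,7}; column 4 has {1,3,5,6}, so it must be 2.
(r7,c5): row 7 has {1,2,3,4,7}; column 5 has {2,3,4,5,7}, so it must be 6.
(r7,c6): row 7 has {1,2,3,4,6,7}; column 6 has {2,3,4}, so it must be 5.
(r1,c4): row 1 has {1,2,4}; column 4 has {1,2,3,5,6}, so it must be 7.
(r2,c2): row 2 has {2,3,4,6,7}; column 2 has {1,6,7}, so it must be 5.
(r2,c6): row 2 has {2,3,4,5,6,7}; column 6 has {2,3,4,5}, so it must be 1.
(r3,c1): row 3 has {2,3,4,5,6,7}; column 1 has {2,3,4,5}, so it must be 1.
(r4,c2): row 4 has {2,3,7}; column 2 has {1,5,6,7}, so it must be 4.
(r4,c6): row 4 has {2,3,4,7}; column 6 has {1,2,3,4,5}, so it must be 6.
(r5,c4): row 5 has {5}; column 4 has {1,2,3,5,6,7}, so it must be 4.
(r5,c5): row 5 has {4,5}; column 5 has {2,3,4,5,6,7}, so it must be 1.
(r5,c6): row 5 has {1,4,5}; column 6 has {1,2,3,4,5,6}, so it must be 7.
(r6,c2): row 6 has {1,3,5}; column 2 has {1,4,5,6,7}, so it must be 2.
(r6,c7): row 6 has {1,2,3,5}; column 7 has {3,4,7}, so it must be 6.
(r1,c1): row 1 has {1,2,4,7}; column 1 has {1,2,3,4,5}, so it must be 6.
(r1,c7): row 1 has {1,2,4,6,7}; column 7 has {3,4,6,7}, so it must be 5.
(r4,c3): row 4 has {2,3,4,6,7}; column 3 has {1,2,7}, so it must be 5.
(r4,c7): row 4 has {2,3,4,5,6,7}; column 7 has {3,4,5,6,7}, so it must be 1.
(r5,c2): row 5 has {1,4,5,7}; column 2 has {1,2,4,5,6,7}, so it must be 3.
(r5,c3): row 5 has {1,3,4,5,7}; column 3 has {1,2,5,7}, so it must be 6.
(r5,c7): row 5 has {1,3,4,5,6,7}; column 7 has {1,3,4,5,6,7}, so it must be 2.
(r6,c1): row 6 has {1,2,3,5,6}; column 1 has {1,2,3,4,5,6}, so it must be 7.
(r6,c3): row 6 has {1,2,3,5,6,7}; column 3 has {1,2,5,6,7}, so it must be 4.
(r1,c3): row 1 has {1,2,4,5,6,7}; column 3 has {1,2,4,5,6,7}, so it must be 3.

6 1 3 7 4 2 5 / 4 5 2 6 3 1 7 / 1 6 7 5 2 4 3 / 2 4 5 3 7 6 1 / 5 3 6 4 1 7 2 / 7 2 4 1 5 3 6 / 3 7 1 2 6 5 4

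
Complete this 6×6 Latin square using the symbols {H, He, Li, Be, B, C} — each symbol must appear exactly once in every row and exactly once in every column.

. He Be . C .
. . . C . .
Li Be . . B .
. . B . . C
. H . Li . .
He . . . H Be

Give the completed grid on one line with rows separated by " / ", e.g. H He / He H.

B He Be H C Li / Be B H C Li He / Li Be C He B H / H Li B Be He C / C H He Li Be B / He C Li B H Be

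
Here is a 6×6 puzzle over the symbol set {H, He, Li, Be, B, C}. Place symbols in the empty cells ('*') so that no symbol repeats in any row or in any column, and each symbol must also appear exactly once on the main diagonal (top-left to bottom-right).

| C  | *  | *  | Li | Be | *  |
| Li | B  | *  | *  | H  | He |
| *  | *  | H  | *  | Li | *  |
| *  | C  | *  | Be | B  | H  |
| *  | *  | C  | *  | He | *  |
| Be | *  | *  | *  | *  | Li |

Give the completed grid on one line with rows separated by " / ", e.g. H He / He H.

(r1,c6): row 1 has {Li,Be,C}; column 6 has {H,He,Li}, so it must be B.
(r2,c3): row 2 has {H,He,Li,B}; column 3 has {H,C}, so it must be Be.
(r2,c4): row 2 has {H,He,Li,Be,B}; column 4 has {Li,Be}, so it must be C.
(r4,c1): row 4 has {H,Be,B,C}; column 1 has {Li,Be,C}, so it must be He.
(r4,c3): row 4 has {H,He,Be,B,C}; column 3 has {H,Be,C}, so it must be Li.
(r5,c6): row 5 has {He,C}; column 6 has {H,He,Li,B}, so it must be Be.
(r6,c5): row 6 has {Li,Be}; column 5 has {H,He,Li,Be,B}, so it must be C.
(r1,c3): row 1 has {Li,Be,B,C}; column 3 has {H,Li,Be,C}, so it must be He.
(r3,c1): row 3 has {H,Li}; column 1 has {He,Li,Be,C}, so it must be B.
(r3,c4): row 3 has {H,Li,B}; column 4 has {Li,Be,C}, so it must be He.
(r3,c6): row 3 has {H,He,Li,B}; column 6 has {H,He,Li,Be,B}, so it must be C.
(r5,c1): row 5 has {He,Be,C}; column 1 has {He,Li,Be,B,C}, so it must be H.
(r5,c2): row 5 has {H,He,Be,C}; column 2 has {B,C}, so it must be Li.
(r5,c4): row 5 has {H,He,Li,Be,C}; column 4 has {He,Li,Be,C}, so it must be B.
(r6,c3): row 6 has {Li,Be,C}; column 3 has {H,He,Li,Be,C}, so it must be B.
(r6,c4): row 6 has {Li,Be,B,C}; column 4 has {He,Li,Be,B,C}, so it must be H.
(r1,c2): row 1 has {He,Li,Be,B,C}; column 2 has {Li,B,C}, so it must be H.
(r3,c2): row 3 has {H,He,Li,B,C}; column 2 has {H,Li,B,C}, so it must be Be.
(r6,c2): row 6 has {H,Li,Be,B,C}; column 2 has {H,Li,Be,B,C}, so it must be He.

C H He Li Be B / Li B Be C H He / B Be H He Li C / He C Li Be B H / H Li C B He Be / Be He B H C Li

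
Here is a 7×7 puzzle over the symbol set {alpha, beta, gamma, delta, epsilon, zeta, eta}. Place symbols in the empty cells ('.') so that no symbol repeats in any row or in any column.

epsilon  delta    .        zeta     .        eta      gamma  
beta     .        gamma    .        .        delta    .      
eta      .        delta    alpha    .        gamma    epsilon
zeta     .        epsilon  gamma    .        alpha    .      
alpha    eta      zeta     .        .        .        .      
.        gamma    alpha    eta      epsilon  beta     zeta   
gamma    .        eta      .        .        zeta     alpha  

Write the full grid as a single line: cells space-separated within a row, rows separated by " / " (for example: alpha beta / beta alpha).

(r1,c3) = beta
(r1,c5) = alpha
(r2,c4) = epsilon
(r2,c7) = eta
(r4,c2) = beta
(r4,c7) = delta
(r5,c6) = epsilon
(r5,c7) = beta
(r6,c1) = delta
(r7,c2) = epsilon
(r2,c5) = zeta
(r3,c2) = zeta
(r3,c5) = beta
(r4,c5) = eta
(r5,c4) = delta
(r5,c5) = gamma
(r7,c4) = beta
(r7,c5) = delta
(r2,c2) = alpha

epsilon delta beta zeta alpha eta gamma / beta alpha gamma epsilon zeta delta eta / eta zeta delta alpha beta gamma epsilon / zeta beta epsilon gamma eta alpha delta / alpha eta zeta delta gamma epsilon beta / delta gamma alpha eta epsilon beta zeta / gamma epsilon eta beta delta zeta alpha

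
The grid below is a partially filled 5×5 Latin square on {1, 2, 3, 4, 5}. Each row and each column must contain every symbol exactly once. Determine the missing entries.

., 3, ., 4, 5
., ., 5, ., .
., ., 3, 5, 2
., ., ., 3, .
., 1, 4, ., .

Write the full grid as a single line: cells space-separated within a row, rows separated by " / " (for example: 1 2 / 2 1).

(r3,c2) = 4
(r5,c4) = 2
(r5,c5) = 3
(r2,c2) = 2
(r2,c4) = 1
(r2,c5) = 4
(r3,c1) = 1
(r4,c2) = 5
(r4,c5) = 1
(r5,c1) = 5
(r1,c1) = 2
(r1,c3) = 1
(r2,c1) = 3
(r4,c1) = 4
(r4,c3) = 2

2 3 1 4 5 / 3 2 5 1 4 / 1 4 3 5 2 / 4 5 2 3 1 / 5 1 4 2 3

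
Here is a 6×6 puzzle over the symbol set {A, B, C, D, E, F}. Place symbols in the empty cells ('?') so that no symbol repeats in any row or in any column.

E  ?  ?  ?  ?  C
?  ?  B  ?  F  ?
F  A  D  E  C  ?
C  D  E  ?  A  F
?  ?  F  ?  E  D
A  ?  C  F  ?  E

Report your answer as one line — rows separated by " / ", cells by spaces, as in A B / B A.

(r1,c3) = A
(r2,c1) = D
(r2,c6) = A
(r3,c6) = B
(r4,c4) = B
(r5,c1) = B
(r5,c2) = C
(r5,c4) = A
(r6,c2) = B
(r6,c5) = D
(r1,c2) = F
(r1,c4) = D
(r1,c5) = B
(r2,c2) = E
(r2,c4) = C

E F A D B C / D E B C F A / F A D E C B / C D E B A F / B C F A E D / A B C F D E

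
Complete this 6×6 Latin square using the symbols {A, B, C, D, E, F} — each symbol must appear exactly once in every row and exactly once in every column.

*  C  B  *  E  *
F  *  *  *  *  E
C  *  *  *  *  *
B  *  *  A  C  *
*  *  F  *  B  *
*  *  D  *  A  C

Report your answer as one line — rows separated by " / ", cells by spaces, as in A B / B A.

A C B D E F / F A C B D E / C D A E F B / B F E A C D / D E F C B A / E B D F A C

(r2,c5) = D
(r3,c5) = F
(r4,c3) = E
(r6,c1) = E
(r3,c3) = A
(r2,c3) = C
(r2,c4) = B
(r6,c4) = F
(r1,c4) = D
(r2,c2) = A
(r3,c4) = E
(r5,c4) = C
(r6,c2) = B
(r1,c1) = A
(r1,c6) = F
(r3,c2) = D
(r3,c6) = B
(r4,c2) = F
(r4,c6) = D
(r5,c1) = D
(r5,c2) = E
(r5,c6) = A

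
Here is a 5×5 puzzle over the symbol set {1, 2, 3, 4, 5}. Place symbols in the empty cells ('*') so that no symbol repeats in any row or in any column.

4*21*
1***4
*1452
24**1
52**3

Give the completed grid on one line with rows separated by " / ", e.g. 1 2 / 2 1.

row 1 has {1,2,4}; column 5 has {1,2,3,4} — only 5 is left for (r1,c5).
row 3 has {1,2,4,5}; column 1 has {1,2,4,5} — only 3 is left for (r3,c1).
row 4 has {1,2,4}; column 4 has {1,5} — only 3 is left for (r4,c4).
row 5 has {2,3,5}; column 3 has {2,4} — only 1 is left for (r5,c3).
row 5 has {1,2,3,5}; column 4 has {1,3,5} — only 4 is left for (r5,c4).
row 1 has {1,2,4,5}; column 2 has {1,2,4} — only 3 is left for (r1,c2).
row 2 has {1,4}; column 2 has {1,2,3,4} — only 5 is left for (r2,c2).
row 2 has {1,4,5}; column 3 has {1,2,4} — only 3 is left for (r2,c3).
row 2 has {1,3,4,5}; column 4 has {1,3,4,5} — only 2 is left for (r2,c4).
row 4 has {1,2,3,4}; column 3 has {1,2,3,4} — only 5 is left for (r4,c3).

4 3 2 1 5 / 1 5 3 2 4 / 3 1 4 5 2 / 2 4 5 3 1 / 5 2 1 4 3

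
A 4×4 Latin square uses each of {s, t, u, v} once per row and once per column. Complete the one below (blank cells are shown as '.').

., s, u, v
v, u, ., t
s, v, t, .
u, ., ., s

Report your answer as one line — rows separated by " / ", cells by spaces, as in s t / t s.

t s u v / v u s t / s v t u / u t v s

Cell (r1,c1): row 1 has {s,u,v}; column 1 has {s,u,v} → t.
Cell (r2,c3): row 2 has {t,u,v}; column 3 has {t,u} → s.
Cell (r3,c4): row 3 has {s,t,v}; column 4 has {s,t,v} → u.
Cell (r4,c2): row 4 has {s,u}; column 2 has {s,u,v} → t.
Cell (r4,c3): row 4 has {s,t,u}; column 3 has {s,t,u} → v.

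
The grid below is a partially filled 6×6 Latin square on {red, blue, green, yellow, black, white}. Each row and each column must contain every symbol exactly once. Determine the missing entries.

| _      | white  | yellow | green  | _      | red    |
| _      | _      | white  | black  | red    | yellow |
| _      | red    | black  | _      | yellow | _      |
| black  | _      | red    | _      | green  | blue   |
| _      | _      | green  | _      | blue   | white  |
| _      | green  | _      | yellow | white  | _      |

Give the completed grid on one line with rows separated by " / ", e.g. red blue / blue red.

(r1,c1) = blue
(r1,c5) = black
(r2,c1) = green
(r2,c2) = blue
(r3,c1) = white
(r3,c4) = blue
(r3,c6) = green
(r4,c2) = yellow
(r4,c4) = white
(r5,c2) = black
(r5,c4) = red
(r6,c1) = red
(r6,c3) = blue
(r6,c6) = black
(r5,c1) = yellow

blue white yellow green black red / green blue white black red yellow / white red black blue yellow green / black yellow red white green blue / yellow black green red blue white / red green blue yellow white black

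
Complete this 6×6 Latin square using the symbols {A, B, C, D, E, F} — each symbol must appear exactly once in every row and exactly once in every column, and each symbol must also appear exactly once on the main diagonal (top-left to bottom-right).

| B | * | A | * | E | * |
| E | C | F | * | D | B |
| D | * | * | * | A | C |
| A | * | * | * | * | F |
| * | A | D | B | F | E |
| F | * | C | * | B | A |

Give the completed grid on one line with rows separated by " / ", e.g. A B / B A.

(r1,c6) = D
(r2,c4) = A
(r3,c3) = E
(r3,c4) = F
(r4,c3) = B
(r4,c4) = D
(r4,c5) = C
(r5,c1) = C
(r6,c4) = E
(r1,c2) = F
(r1,c4) = C
(r3,c2) = B
(r4,c2) = E
(r6,c2) = D

B F A C E D / E C F A D B / D B E F A C / A E B D C F / C A D B F E / F D C E B A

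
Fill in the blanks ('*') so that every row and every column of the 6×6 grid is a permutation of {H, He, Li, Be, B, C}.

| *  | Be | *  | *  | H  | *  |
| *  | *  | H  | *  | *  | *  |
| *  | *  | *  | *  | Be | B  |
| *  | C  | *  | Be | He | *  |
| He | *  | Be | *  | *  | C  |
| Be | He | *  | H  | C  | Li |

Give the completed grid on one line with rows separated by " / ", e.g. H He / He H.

Li Be C B H He / C B H He Li Be / H Li He C Be B / B C Li Be He H / He H Be Li B C / Be He B H C Li

row 1 has {H,Be}; column 6 has {Li,B,C} — only He is left for (r1,c6).
row 2 has {H}; column 6 has {He,Li,B,C} — only Be is left for (r2,c6).
row 4 has {He,Be,C}; column 6 has {He,Li,Be,B,C} — only H is left for (r4,c6).
row 6 has {H,He,Li,Be,C}; column 3 has {H,Be} — only B is left for (r6,c3).
row 4 has {H,He,Be,C}; column 3 has {H,Be,B} — only Li is left for (r4,c3).
row 1 has {H,He,Be}; column 3 has {H,Li,Be,B} — only C is left for (r1,c3).
row 3 has {Be,B}; column 3 has {H,Li,Be,B,C} — only He is left for (r3,c3).
row 4 has {H,He,Li,Be,C}; column 1 has {He,Be} — only B is left for (r4,c1).
row 1 has {H,He,Be,C}; column 1 has {He,Be,B} — only Li is left for (r1,c1).
row 1 has {H,He,Li,Be,C}; column 4 has {H,Be} — only B is left for (r1,c4).
row 2 has {H,Be}; column 1 has {He,Li,Be,B} — only C is left for (r2,c1).
row 3 has {He,Be,B}; column 1 has {He,Li,Be,B,C} — only H is left for (r3,c1).
row 3 has {H,He,Be,B}; column 2 has {He,Be,C} — only Li is left for (r3,c2).
row 3 has {H,He,Li,Be,B}; column 4 has {H,Be,B} — only C is left for (r3,c4).
row 5 has {He,Be,C}; column 4 has {H,Be,B,C} — only Li is left for (r5,c4).
row 5 has {He,Li,Be,C}; column 5 has {H,He,Be,C} — only B is left for (r5,c5).
row 2 has {H,Be,C}; column 2 has {He,Li,Be,C} — only B is left for (r2,c2).
row 2 has {H,Be,B,C}; column 4 has {H,Li,Be,B,C} — only He is left for (r2,c4).
row 2 has {H,He,Be,B,C}; column 5 has {H,He,Be,B,C} — only Li is left for (r2,c5).
row 5 has {He,Li,Be,B,C}; column 2 has {He,Li,Be,B,C} — only H is left for (r5,c2).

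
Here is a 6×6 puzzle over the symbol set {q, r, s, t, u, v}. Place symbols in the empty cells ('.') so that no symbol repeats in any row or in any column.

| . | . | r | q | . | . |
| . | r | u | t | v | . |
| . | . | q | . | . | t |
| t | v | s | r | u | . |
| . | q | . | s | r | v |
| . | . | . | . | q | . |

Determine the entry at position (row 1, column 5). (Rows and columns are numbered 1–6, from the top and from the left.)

(r3,c5): row 3 has {q,t}; column 5 has {q,r,u,v}, so it must be s.
(r4,c6): row 4 has {r,s,t,u,v}; column 6 has {t,v}, so it must be q.
(r5,c1): row 5 has {q,r,s,v}; column 1 has {t}, so it must be u.
(r5,c3): row 5 has {q,r,s,u,v}; column 3 has {q,r,s,u}, so it must be t.
(r6,c3): row 6 has {q}; column 3 has {q,r,s,t,u}, so it must be v.
(r6,c4): row 6 has {q,v}; column 4 has {q,r,s,t}, so it must be u.
(r1,c5): row 1 has {q,r}; column 5 has {q,r,s,u,v}, so it must be t.

t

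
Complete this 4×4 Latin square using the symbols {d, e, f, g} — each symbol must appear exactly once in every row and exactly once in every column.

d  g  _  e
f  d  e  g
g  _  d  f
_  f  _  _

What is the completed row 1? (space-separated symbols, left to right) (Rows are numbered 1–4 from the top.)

d g f e

Cell (r1,c3): row 1 has {d,e,g}; column 3 has {d,e} → f.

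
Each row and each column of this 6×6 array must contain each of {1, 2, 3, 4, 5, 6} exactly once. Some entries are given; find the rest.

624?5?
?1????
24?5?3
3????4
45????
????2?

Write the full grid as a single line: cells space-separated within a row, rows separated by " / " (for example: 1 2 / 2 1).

6 2 4 3 5 1 / 5 1 3 6 4 2 / 2 4 1 5 6 3 / 3 6 5 2 1 4 / 4 5 2 1 3 6 / 1 3 6 4 2 5

(r1,c6) = 1
(r2,c1) = 5
(r4,c2) = 6
(r4,c5) = 1
(r6,c1) = 1
(r6,c2) = 3
(r1,c4) = 3
(r3,c5) = 6
(r4,c4) = 2
(r5,c5) = 3
(r2,c5) = 4
(r3,c3) = 1
(r4,c3) = 5
(r6,c3) = 6
(r6,c4) = 4
(r6,c6) = 5
(r2,c4) = 6
(r2,c6) = 2
(r5,c3) = 2
(r5,c4) = 1
(r5,c6) = 6
(r2,c3) = 3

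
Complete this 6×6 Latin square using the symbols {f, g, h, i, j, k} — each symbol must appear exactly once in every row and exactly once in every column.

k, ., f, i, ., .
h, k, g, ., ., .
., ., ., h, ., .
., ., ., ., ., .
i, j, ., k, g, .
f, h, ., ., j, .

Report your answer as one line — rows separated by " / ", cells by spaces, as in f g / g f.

At row 1, column 2: row 1 has {f,i,k}; column 2 has {h,j,k}; that leaves g.
At row 1, column 5: row 1 has {f,g,i,k}; column 5 has {g,j}; that leaves h.
At row 1, column 6: row 1 has {f,g,h,i,k}; column 6 is empty so far; that leaves j.
At row 5, column 3: row 5 has {g,i,j,k}; column 3 has {f,g}; that leaves h.
At row 5, column 6: row 5 has {g,h,i,j,k}; column 6 has {j}; that leaves f.
At row 6, column 4: row 6 has {f,h,j}; column 4 has {h,i,k}; that leaves g.
At row 2, column 6: row 2 has {g,h,k}; column 6 has {f,j}; that leaves i.
At row 6, column 6: row 6 has {f,g,h,j}; column 6 has {f,i,j}; that leaves k.
At row 2, column 5: row 2 has {g,h,i,k}; column 5 has {g,h,j}; that leaves f.
At row 3, column 6: row 3 has {h}; column 6 has {f,i,j,k}; that leaves g.
At row 4, column 6: row 4 is empty so far; column 6 has {f,g,i,j,k}; that leaves h.
At row 6, column 3: row 6 has {f,g,h,j,k}; column 3 has {f,g,h}; that leaves i.
At row 2, column 4: row 2 has {f,g,h,i,k}; column 4 has {g,h,i,k}; that leaves j.
At row 3, column 1: row 3 has {g,h}; column 1 has {f,h,i,k}; that leaves j.
At row 3, column 3: row 3 has {g,h,j}; column 3 has {f,g,h,i}; that leaves k.
At row 3, column 5: row 3 has {g,h,j,k}; column 5 has {f,g,h,j}; that leaves i.
At row 4, column 1: row 4 has {h}; column 1 has {f,h,i,j,k}; that leaves g.
At row 4, column 3: row 4 has {g,h}; column 3 has {f,g,h,i,k}; that leaves j.
At row 4, column 4: row 4 has {g,h,j}; column 4 has {g,h,i,j,k}; that leaves f.
At row 4, column 5: row 4 has {f,g,h,j}; column 5 has {f,g,h,i,j}; that leaves k.
At row 3, column 2: row 3 has {g,h,i,j,k}; column 2 has {g,h,j,k}; that leaves f.
At row 4, column 2: row 4 has {f,g,h,j,k}; column 2 has {f,g,h,j,k}; that leaves i.

k g f i h j / h k g j f i / j f k h i g / g i j f k h / i j h k g f / f h i g j k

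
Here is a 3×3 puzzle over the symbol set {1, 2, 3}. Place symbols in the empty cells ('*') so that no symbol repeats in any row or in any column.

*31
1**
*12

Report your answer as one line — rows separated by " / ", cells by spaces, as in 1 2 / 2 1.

2 3 1 / 1 2 3 / 3 1 2

(r1,c1): row 1 has {1,3}; column 1 has {1}, so it must be 2.
(r2,c2): row 2 has {1}; column 2 has {1,3}, so it must be 2.
(r2,c3): row 2 has {1,2}; column 3 has {1,2}, so it must be 3.
(r3,c1): row 3 has {1,2}; column 1 has {1,2}, so it must be 3.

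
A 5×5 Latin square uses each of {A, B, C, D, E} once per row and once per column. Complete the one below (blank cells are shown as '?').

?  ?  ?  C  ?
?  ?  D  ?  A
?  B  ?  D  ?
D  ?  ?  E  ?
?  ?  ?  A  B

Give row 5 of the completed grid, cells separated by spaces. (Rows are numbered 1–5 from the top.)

C D E A B

row 2 has {A,D}; column 4 has {A,C,D,E} — only B is left for (r2,c4).
row 4 has {D,E}; column 5 has {A,B} — only C is left for (r4,c5).
row 3 has {B,D}; column 5 has {A,B,C} — only E is left for (r3,c5).
row 4 has {C,D,E}; column 2 has {B} — only A is left for (r4,c2).
row 4 has {A,C,D,E}; column 3 has {D} — only B is left for (r4,c3).
row 1 has {C}; column 5 has {A,B,C,E} — only D is left for (r1,c5).
row 1 has {C,D}; column 2 has {A,B} — only E is left for (r1,c2).
row 1 has {C,D,E}; column 3 has {B,D} — only A is left for (r1,c3).
row 2 has {A,B,D}; column 2 has {A,B,E} — only C is left for (r2,c2).
row 3 has {B,D,E}; column 3 has {A,B,D} — only C is left for (r3,c3).
row 5 has {A,B}; column 2 has {A,B,C,E} — only D is left for (r5,c2).
row 5 has {A,B,D}; column 3 has {A,B,C,D} — only E is left for (r5,c3).
row 1 has {A,C,D,E}; column 1 has {D} — only B is left for (r1,c1).
row 2 has {A,B,C,D}; column 1 has {B,D} — only E is left for (r2,c1).
row 3 has {B,C,D,E}; column 1 has {B,D,E} — only A is left for (r3,c1).
row 5 has {A,B,D,E}; column 1 has {A,B,D,E} — only C is left for (r5,c1).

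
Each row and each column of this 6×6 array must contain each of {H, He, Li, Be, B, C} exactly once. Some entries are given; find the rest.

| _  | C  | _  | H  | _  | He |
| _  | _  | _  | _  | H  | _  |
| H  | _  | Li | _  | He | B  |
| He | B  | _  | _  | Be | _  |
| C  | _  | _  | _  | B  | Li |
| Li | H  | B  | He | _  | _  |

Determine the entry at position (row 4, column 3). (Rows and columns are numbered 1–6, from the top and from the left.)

row 1 has {H,He,C}; column 3 has {Li,B} — only Be is left for (r1,c3).
row 1 has {H,He,Be,C}; column 5 has {H,He,Be,B} — only Li is left for (r1,c5).
row 3 has {H,He,Li,B}; column 2 has {H,B,C} — only Be is left for (r3,c2).
row 3 has {H,He,Li,Be,B}; column 4 has {H,He} — only C is left for (r3,c4).
row 4 has {He,Be,B}; column 4 has {H,He,C} — only Li is left for (r4,c4).
row 5 has {Li,B,C}; column 2 has {H,Be,B,C} — only He is left for (r5,c2).
row 5 has {He,Li,B,C}; column 3 has {Li,Be,B} — only H is left for (r5,c3).
row 5 has {H,He,Li,B,C}; column 4 has {H,He,Li,C} — only Be is left for (r5,c4).
row 6 has {H,He,Li,B}; column 5 has {H,He,Li,Be,B} — only C is left for (r6,c5).
row 6 has {H,He,Li,B,C}; column 6 has {He,Li,B} — only Be is left for (r6,c6).
row 1 has {H,He,Li,Be,C}; column 1 has {H,He,Li,C} — only B is left for (r1,c1).
row 2 has {H}; column 1 has {H,He,Li,B,C} — only Be is left for (r2,c1).
row 2 has {H,Be}; column 2 has {H,He,Be,B,C} — only Li is left for (r2,c2).
row 2 has {H,Li,Be}; column 4 has {H,He,Li,Be,C} — only B is left for (r2,c4).
row 2 has {H,Li,Be,B}; column 6 has {He,Li,Be,B} — only C is left for (r2,c6).
row 4 has {He,Li,Be,B}; column 3 has {H,Li,Be,B} — only C is left for (r4,c3).

C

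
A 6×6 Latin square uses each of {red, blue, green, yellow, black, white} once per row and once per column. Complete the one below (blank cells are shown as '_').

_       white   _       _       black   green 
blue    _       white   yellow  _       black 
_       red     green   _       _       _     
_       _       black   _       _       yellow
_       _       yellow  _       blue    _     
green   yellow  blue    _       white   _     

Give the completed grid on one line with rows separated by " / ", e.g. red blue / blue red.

yellow white red blue black green / blue green white yellow red black / black red green white yellow blue / white blue black red green yellow / red black yellow green blue white / green yellow blue black white red

At row 1, column 3: row 1 has {green,black,white}; column 3 has {blue,green,yellow,black,white}; that leaves red.
At row 1, column 4: row 1 has {red,green,black,white}; column 4 has {yellow}; that leaves blue.
At row 2, column 2: row 2 has {blue,yellow,black,white}; column 2 has {red,yellow,white}; that leaves green.
At row 2, column 5: row 2 has {blue,green,yellow,black,white}; column 5 has {blue,black,white}; that leaves red.
At row 3, column 5: row 3 has {red,green}; column 5 has {red,blue,black,white}; that leaves yellow.
At row 4, column 2: row 4 has {yellow,black}; column 2 has {red,green,yellow,white}; that leaves blue.
At row 4, column 5: row 4 has {blue,yellow,black}; column 5 has {red,blue,yellow,black,white}; that leaves green.
At row 5, column 2: row 5 has {blue,yellow}; column 2 has {red,blue,green,yellow,white}; that leaves black.
At row 6, column 6: row 6 has {blue,green,yellow,white}; column 6 has {green,yellow,black}; that leaves red.
At row 1, column 1: row 1 has {red,blue,green,black,white}; column 1 has {blue,green}; that leaves yellow.
At row 5, column 6: row 5 has {blue,yellow,black}; column 6 has {red,green,yellow,black}; that leaves white.
At row 6, column 4: row 6 has {red,blue,green,yellow,white}; column 4 has {blue,yellow}; that leaves black.
At row 3, column 4: row 3 has {red,green,yellow}; column 4 has {blue,yellow,black}; that leaves white.
At row 3, column 6: row 3 has {red,green,yellow,white}; column 6 has {red,green,yellow,black,white}; that leaves blue.
At row 4, column 4: row 4 has {blue,green,yellow,black}; column 4 has {blue,yellow,black,white}; that leaves red.
At row 5, column 1: row 5 has {blue,yellow,black,white}; column 1 has {blue,green,yellow}; that leaves red.
At row 5, column 4: row 5 has {red,blue,yellow,black,white}; column 4 has {red,blue,yellow,black,white}; that leaves green.
At row 3, column 1: row 3 has {red,blue,green,yellow,white}; column 1 has {red,blue,green,yellow}; that leaves black.
At row 4, column 1: row 4 has {red,blue,green,yellow,black}; column 1 has {red,blue,green,yellow,black}; that leaves white.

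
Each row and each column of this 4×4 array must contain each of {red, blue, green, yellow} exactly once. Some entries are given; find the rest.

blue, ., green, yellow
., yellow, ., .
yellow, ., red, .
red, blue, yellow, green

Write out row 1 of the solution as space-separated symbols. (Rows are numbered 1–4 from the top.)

At row 1, column 2: row 1 has {blue,green,yellow}; column 2 has {blue,yellow}; that leaves red.

blue red green yellow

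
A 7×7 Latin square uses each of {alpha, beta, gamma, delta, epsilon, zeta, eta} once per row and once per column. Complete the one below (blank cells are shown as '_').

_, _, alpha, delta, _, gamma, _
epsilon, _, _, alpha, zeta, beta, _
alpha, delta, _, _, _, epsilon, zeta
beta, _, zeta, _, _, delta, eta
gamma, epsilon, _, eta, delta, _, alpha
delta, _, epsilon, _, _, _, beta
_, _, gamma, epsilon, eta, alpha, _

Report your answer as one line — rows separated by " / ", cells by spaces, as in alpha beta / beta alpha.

eta zeta alpha delta beta gamma epsilon / epsilon eta delta alpha zeta beta gamma / alpha delta eta beta gamma epsilon zeta / beta alpha zeta gamma epsilon delta eta / gamma epsilon beta eta delta zeta alpha / delta gamma epsilon zeta alpha eta beta / zeta beta gamma epsilon eta alpha delta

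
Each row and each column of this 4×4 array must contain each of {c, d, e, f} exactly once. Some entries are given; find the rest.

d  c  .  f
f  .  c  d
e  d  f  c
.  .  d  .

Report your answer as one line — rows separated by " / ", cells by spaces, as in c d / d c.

d c e f / f e c d / e d f c / c f d e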